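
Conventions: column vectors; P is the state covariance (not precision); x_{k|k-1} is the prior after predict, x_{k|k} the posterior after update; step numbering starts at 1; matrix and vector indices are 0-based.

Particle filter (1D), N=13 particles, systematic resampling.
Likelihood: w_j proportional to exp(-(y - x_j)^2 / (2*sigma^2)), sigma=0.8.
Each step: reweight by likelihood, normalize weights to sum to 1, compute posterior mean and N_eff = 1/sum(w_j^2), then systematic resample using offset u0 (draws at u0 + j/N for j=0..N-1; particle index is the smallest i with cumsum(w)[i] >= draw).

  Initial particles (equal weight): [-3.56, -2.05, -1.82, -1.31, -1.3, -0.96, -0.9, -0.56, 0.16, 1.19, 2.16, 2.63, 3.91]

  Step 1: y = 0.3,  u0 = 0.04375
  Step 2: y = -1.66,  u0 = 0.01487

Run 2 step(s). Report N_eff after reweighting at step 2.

N_eff = 6.4217

step 1: w=[0.0000, 0.0043, 0.0097, 0.0427, 0.0438, 0.0936, 0.1051, 0.1816, 0.3187, 0.1743, 0.0217, 0.0047, 0.0000]  mean=-0.1079  Neff=5.2903  idx=[3, 5, 6, 6, 7, 7, 8, 8, 8, 8, 9, 9, 9]
step 2: w=[0.2302, 0.1728, 0.1613, 0.1613, 0.0984, 0.0984, 0.0190, 0.0190, 0.0190, 0.0190, 0.0004, 0.0004, 0.0004]  mean=-0.8543  Neff=6.4217  idx=[0, 0, 0, 1, 1, 1, 2, 2, 3, 3, 4, 5, 6]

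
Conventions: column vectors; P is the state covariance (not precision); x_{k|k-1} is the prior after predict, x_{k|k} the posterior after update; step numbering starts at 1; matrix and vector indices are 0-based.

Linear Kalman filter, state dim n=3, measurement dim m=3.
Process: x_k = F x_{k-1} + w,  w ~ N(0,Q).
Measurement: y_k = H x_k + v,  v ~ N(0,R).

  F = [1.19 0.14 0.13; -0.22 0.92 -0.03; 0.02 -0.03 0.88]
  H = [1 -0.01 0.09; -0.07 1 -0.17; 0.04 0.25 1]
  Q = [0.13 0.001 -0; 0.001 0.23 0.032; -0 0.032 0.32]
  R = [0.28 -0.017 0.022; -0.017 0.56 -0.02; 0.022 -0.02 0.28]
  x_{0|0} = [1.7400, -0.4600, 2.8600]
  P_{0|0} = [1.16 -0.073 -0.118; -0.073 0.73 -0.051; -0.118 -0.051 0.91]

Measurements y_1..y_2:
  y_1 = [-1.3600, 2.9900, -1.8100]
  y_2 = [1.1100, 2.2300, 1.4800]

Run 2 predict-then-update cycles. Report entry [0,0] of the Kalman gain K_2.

K[0,0] = 0.6284

step 1: x^-=[2.3780, -0.8918, 2.5654]  P^-=[1.7397 -0.2882 0.0011; -0.2882 0.9356 -0.0375; 0.0011 -0.0375 1.0245]  S=[2.0341 -0.4558 0.1101; -0.4558 1.5869 -0.0076; 0.1101 -0.0076 1.3413]  K=[0.8578 -0.0124 -0.0715; -0.0210 0.6010 0.1430; -0.0258 -0.1372 0.7582]  nu=[-3.9778, 4.4844, -4.2476]  x^+=[-0.7860, 1.2796, -1.1678]  P^+=[0.2396 -0.0049 -0.0093; -0.0049 0.3246 -0.0534; -0.0093 -0.0534 0.2282]
step 2: x^-=[-0.9080, 1.3851, -1.0817]  P^-=[0.4731 -0.0316 0.0145; -0.0316 0.5214 -0.0257; 0.0145 -0.0257 0.4996]  S=[0.7605 -0.0995 0.0909; -0.0995 1.1116 -0.0023; 0.0909 -0.0023 0.8006]  K=[0.6284 -0.0043 -0.0395; -0.0050 0.4748 0.1311; -0.0084 -0.0999 0.6174]  nu=[2.1292, 0.5974, 2.2518]  x^+=[0.3385, 1.9534, 0.2310]  P^+=[0.1755 -0.0007 -0.0040; -0.0007 0.2570 -0.0371; -0.0040 -0.0371 0.1841]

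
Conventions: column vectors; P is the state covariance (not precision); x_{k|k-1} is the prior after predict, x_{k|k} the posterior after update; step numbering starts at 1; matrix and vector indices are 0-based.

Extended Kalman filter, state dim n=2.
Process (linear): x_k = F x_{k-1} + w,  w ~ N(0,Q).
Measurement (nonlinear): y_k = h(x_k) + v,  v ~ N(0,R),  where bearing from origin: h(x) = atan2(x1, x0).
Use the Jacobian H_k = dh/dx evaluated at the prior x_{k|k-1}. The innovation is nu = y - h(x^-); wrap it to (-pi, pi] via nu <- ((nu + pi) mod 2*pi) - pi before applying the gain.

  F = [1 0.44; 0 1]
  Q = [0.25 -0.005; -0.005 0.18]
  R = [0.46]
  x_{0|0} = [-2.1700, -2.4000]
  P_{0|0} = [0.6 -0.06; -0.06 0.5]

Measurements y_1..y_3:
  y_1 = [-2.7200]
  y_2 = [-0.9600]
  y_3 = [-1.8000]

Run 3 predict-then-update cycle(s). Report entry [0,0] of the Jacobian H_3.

step 1: x^-=[-3.2260, -2.4000]  P^-=[0.8940 0.1550; 0.1550 0.6800]  H_jac=[0.1484 -0.1995]  S=[0.4976]  K=[0.2046; -0.2264]  nu=[-0.2180]  x^+=[-3.2706, -2.3506]  P^+=[0.8732 0.1780; 0.1780 0.6545]
step 2: x^-=[-4.3049, -2.3506]  P^-=[1.4066 0.4610; 0.4610 0.8345]  H_jac=[0.0977 -0.1789]  S=[0.4840]  K=[0.1135; -0.2154]  nu=[1.6818]  x^+=[-4.1140, -2.7130]  P^+=[1.4003 0.4729; 0.4729 0.8120]
step 3: x^-=[-5.3077, -2.7130]  P^-=[2.2237 0.8251; 0.8251 0.9920]  H_jac=[0.0764 -0.1494]  S=[0.4763]  K=[0.0977; -0.1789]  nu=[0.8691]  x^+=[-5.2228, -2.8684]  P^+=[2.2191 0.8335; 0.8335 0.9768]

H_jac[0,0] = 0.0764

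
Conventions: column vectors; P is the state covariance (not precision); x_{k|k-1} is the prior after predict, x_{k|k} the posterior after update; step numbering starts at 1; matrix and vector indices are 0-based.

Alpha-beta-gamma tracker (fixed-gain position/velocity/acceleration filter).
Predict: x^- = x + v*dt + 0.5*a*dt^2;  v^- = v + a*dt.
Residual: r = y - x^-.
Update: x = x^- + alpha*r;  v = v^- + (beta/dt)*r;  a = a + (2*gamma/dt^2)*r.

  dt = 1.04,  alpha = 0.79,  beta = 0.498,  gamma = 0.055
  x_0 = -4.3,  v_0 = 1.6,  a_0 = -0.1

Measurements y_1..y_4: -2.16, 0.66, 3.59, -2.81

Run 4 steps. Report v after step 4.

step 1: x_pred=-2.6901  r=0.5301  x^+=-2.2713  v^+=1.7498  a^+=-0.0461
step 2: x_pred=-0.4764  r=1.1364  x^+=0.4214  v^+=2.2461  a^+=0.0695
step 3: x_pred=2.7948  r=0.7952  x^+=3.4230  v^+=2.6991  a^+=0.1504
step 4: x_pred=6.3114  r=-9.1214  x^+=-0.8945  v^+=-1.5123  a^+=-0.7773

v_post = -1.5123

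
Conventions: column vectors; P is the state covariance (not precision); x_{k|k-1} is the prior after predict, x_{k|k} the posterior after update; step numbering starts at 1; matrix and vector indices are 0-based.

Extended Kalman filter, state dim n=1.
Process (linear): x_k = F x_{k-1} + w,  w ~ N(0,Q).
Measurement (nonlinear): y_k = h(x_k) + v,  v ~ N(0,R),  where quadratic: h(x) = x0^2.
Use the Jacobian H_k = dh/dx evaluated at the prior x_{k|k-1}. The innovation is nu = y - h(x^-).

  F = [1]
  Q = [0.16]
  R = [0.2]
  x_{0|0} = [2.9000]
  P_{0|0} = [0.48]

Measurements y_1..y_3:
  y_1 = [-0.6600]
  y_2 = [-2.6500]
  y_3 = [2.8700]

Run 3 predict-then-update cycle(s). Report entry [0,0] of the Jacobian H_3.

step 1: x^-=[2.9000]  P^-=[0.6400]  H_jac=[5.8000]  S=[21.7296]  K=[0.1708]  nu=[-9.0700]  x^+=[1.3506]  P^+=[0.0059]
step 2: x^-=[1.3506]  P^-=[0.1659]  H_jac=[2.7012]  S=[1.4104]  K=[0.3177]  nu=[-4.4741]  x^+=[-0.0709]  P^+=[0.0235]
step 3: x^-=[-0.0709]  P^-=[0.1835]  H_jac=[-0.1417]  S=[0.2037]  K=[-0.1277]  nu=[2.8650]  x^+=[-0.4368]  P^+=[0.1802]

H_jac[0,0] = -0.1417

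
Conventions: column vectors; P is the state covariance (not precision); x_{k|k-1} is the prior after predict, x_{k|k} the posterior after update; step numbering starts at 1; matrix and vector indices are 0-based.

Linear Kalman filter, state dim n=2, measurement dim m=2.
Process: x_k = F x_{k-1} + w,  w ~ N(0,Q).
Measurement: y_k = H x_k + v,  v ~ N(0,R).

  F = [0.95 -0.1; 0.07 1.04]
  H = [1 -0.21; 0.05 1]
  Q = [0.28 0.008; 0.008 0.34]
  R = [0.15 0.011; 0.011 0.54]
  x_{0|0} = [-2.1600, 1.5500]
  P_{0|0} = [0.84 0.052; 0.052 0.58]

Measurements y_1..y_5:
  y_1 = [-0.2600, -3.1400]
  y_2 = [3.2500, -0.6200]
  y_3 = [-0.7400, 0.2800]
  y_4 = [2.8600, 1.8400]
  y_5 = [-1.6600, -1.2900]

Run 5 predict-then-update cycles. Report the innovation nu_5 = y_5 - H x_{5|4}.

step 1: x^-=[-2.2070, 1.4608]  P^-=[1.0340 0.0546; 0.0546 0.9790]  S=[1.2043 -0.0889; -0.0889 1.5271]  K=[0.8579 0.1195; -0.0783 0.6383]  nu=[2.2538, -4.4905]  x^+=[-0.8102, -1.5821]  P^+=[0.1440 0.0668; 0.0668 0.3405]
step 2: x^-=[-0.6115, -1.7021]  P^-=[0.4007 0.0477; 0.0477 0.7187]  S=[0.5624 -0.0727; -0.0727 1.2645]  K=[0.7069 0.0942; -0.1107 0.5639]  nu=[3.5040, 1.1127]  x^+=[1.9703, -1.4625]  P^+=[0.1181 0.0527; 0.0527 0.3007]
step 3: x^-=[2.0181, -1.3831]  P^-=[0.3796 0.0363; 0.0363 0.6734]  S=[0.5441 -0.0755; -0.0755 1.2180]  K=[0.6960 0.0885; -0.1173 0.5471]  nu=[-3.0485, 1.5622]  x^+=[0.0346, -0.1709]  P^+=[0.1158 0.0497; 0.0497 0.2917]
step 4: x^-=[0.0500, -0.1753]  P^-=[0.3780 0.0341; 0.0341 0.6633]  S=[0.5429 -0.0756; -0.0756 1.2076]  K=[0.6952 0.0874; -0.1180 0.5433]  nu=[2.7732, 2.0128]  x^+=[2.1539, 0.5908]  P^+=[0.1156 0.0491; 0.0491 0.2896]
step 5: x^-=[1.9872, 0.7652]  P^-=[0.3779 0.0337; 0.0337 0.6609]  S=[0.5428 -0.0755; -0.0755 1.2053]  K=[0.6952 0.0872; -0.1181 0.5424]  nu=[-3.4865, -2.1545]  x^+=[-0.6244, 0.0083]  P^+=[0.1155 0.0490; 0.0490 0.2891]

innov = [-3.4865, -2.1545]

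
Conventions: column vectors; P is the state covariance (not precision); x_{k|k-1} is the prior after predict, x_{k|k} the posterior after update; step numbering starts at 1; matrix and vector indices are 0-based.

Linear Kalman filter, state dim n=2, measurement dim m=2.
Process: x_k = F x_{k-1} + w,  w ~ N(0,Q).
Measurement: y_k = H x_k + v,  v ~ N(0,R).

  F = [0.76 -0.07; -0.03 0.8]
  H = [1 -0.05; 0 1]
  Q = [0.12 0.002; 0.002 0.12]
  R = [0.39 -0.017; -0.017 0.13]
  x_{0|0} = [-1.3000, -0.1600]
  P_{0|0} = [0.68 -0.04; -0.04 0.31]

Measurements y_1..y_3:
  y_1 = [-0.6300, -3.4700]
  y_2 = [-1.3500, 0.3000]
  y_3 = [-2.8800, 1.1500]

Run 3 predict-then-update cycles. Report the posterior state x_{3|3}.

x_post = [-1.3637, 0.4262]

step 1: x^-=[-0.9768, -0.0890]  P^-=[0.5185 -0.0553; -0.0553 0.3209]  S=[0.9149 -0.0883; -0.0883 0.4509]  K=[0.5687 -0.0112; -0.0094 0.7099]  nu=[0.3424, -3.3810]  x^+=[-0.7443, -2.4923]  P^+=[0.2214 -0.0111; -0.0111 0.0924]
step 2: x^-=[-0.3912, -1.9715]  P^-=[0.2495 -0.0150; -0.0150 0.1799]  S=[0.6415 -0.0410; -0.0410 0.3099]  K=[0.3904 0.0032; -0.0003 0.5805]  nu=[-1.0574, 2.2715]  x^+=[-0.7967, -0.6526]  P^+=[0.1519 -0.0062; -0.0062 0.0755]
step 3: x^-=[-0.5598, -0.4982]  P^-=[0.2088 -0.0095; -0.0095 0.1687]  S=[0.6001 -0.0349; -0.0349 0.2987]  K=[0.3492 0.0091; 0.0030 0.5652]  nu=[-2.3451, 1.6482]  x^+=[-1.3637, 0.4262]  P^+=[0.1358 -0.0048; -0.0048 0.0734]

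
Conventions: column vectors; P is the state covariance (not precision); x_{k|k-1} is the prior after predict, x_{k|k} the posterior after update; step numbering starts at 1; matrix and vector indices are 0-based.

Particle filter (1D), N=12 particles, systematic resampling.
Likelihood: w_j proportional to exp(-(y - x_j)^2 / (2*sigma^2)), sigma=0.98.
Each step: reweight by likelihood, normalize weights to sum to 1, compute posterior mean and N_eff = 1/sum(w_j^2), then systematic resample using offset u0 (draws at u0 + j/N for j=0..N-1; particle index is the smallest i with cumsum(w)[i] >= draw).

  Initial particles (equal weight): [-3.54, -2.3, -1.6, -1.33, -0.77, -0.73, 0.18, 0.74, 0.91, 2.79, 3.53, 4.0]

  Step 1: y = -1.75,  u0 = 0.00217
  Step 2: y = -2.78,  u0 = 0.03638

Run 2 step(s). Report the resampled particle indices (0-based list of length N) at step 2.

resampled_idx = [0, 0, 1, 1, 2, 2, 3, 4, 5, 6, 7, 9]

step 1: w=[0.0435, 0.1968, 0.2277, 0.2102, 0.1397, 0.1340, 0.0331, 0.0091, 0.0058, 0.0000, 0.0000, 0.0000]  mean=-1.4378  Neff=5.7025  idx=[0, 1, 1, 2, 2, 2, 3, 3, 3, 4, 5, 5]
step 2: w=[0.1392, 0.1668, 0.1668, 0.0911, 0.0911, 0.0911, 0.0629, 0.0629, 0.0629, 0.0230, 0.0211, 0.0211]  mean=-1.9969  Neff=8.8331  idx=[0, 0, 1, 1, 2, 2, 3, 4, 5, 6, 7, 9]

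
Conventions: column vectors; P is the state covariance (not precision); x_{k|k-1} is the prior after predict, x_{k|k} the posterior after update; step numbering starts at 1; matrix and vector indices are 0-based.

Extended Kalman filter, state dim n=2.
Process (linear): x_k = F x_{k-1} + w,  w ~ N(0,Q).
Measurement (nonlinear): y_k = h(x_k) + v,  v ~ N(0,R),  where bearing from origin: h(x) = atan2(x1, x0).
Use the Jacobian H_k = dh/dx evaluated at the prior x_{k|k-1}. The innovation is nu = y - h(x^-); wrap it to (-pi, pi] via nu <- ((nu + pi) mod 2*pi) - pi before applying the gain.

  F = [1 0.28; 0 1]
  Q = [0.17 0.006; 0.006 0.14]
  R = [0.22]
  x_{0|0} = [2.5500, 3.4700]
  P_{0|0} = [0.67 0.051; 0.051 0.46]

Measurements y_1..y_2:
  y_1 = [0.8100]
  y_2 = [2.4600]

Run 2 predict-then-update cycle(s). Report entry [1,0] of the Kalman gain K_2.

step 1: x^-=[3.5216, 3.4700]  P^-=[0.9046 0.1858; 0.1858 0.6000]  H_jac=[-0.1420 0.1441]  S=[0.2431]  K=[-0.4182; 0.2471]  nu=[0.0320]  x^+=[3.5082, 3.4779]  P^+=[0.8621 0.2109; 0.2109 0.5852]
step 2: x^-=[4.4820, 3.4779]  P^-=[1.1961 0.3808; 0.3808 0.7252]  H_jac=[-0.1081 0.1393]  S=[0.2366]  K=[-0.3222; 0.2529]  nu=[1.8001]  x^+=[3.9020, 3.9332]  P^+=[1.1715 0.4000; 0.4000 0.7100]

K[1,0] = 0.2529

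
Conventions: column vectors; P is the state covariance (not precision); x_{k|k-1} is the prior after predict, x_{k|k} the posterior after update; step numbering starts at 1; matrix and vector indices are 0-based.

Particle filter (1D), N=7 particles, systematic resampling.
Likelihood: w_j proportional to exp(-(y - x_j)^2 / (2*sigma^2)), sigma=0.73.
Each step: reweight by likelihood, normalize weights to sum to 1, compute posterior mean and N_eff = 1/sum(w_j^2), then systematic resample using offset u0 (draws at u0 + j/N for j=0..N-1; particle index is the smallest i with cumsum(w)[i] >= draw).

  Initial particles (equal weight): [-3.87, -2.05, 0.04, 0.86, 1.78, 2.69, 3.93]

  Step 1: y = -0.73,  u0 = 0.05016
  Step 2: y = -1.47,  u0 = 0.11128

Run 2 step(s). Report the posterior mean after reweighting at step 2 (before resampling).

step 1: w=[0.0001, 0.2256, 0.6632, 0.1079, 0.0031, 0.0000, 0.0000]  mean=-0.3379  Neff=1.9903  idx=[1, 1, 2, 2, 2, 2, 3]
step 2: w=[0.3768, 0.3768, 0.0608, 0.0608, 0.0608, 0.0608, 0.0032]  mean=-1.5323  Neff=3.3476  idx=[0, 0, 1, 1, 1, 3, 5]

post_mean = -1.5323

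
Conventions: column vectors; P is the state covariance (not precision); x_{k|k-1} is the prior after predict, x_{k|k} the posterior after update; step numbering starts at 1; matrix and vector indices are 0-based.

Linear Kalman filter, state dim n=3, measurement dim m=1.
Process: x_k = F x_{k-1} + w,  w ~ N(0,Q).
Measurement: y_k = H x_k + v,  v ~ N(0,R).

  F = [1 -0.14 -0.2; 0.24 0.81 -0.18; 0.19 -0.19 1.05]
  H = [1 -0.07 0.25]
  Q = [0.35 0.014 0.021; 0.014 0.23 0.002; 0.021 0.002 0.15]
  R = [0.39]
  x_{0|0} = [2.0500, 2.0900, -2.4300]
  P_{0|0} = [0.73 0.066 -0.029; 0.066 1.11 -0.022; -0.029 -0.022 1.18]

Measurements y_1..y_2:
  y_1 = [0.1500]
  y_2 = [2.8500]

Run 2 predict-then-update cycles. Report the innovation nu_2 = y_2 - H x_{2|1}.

innov = [2.3097]

step 1: x^-=[2.2434, 2.6223, -2.5591]  P^-=[1.1408 0.1667 -0.0998; 0.1667 1.0731 -0.3772; -0.0998 -0.3772 1.5098]  S=[1.5704]  K=[0.7031; -0.0017; 0.1936]  nu=[-1.2701]  x^+=[1.3504, 2.6245, -2.8050]  P^+=[0.3644 0.1686 -0.3136; 0.1686 1.0731 -0.3767; -0.3136 -0.3767 1.4510]
step 2: x^-=[1.5439, 2.9548, -3.1873]  P^-=[0.8506 0.2859 -0.4987; 0.2859 1.2046 -0.8040; -0.4987 -0.8040 1.8146]  S=[1.0987]  K=[0.6425; 0.0006; 0.0102]  nu=[2.3097]  x^+=[3.0280, 2.9561, -3.1638]  P^+=[0.3971 0.2855 -0.5059; 0.2855 1.2046 -0.8040; -0.5059 -0.8040 1.8144]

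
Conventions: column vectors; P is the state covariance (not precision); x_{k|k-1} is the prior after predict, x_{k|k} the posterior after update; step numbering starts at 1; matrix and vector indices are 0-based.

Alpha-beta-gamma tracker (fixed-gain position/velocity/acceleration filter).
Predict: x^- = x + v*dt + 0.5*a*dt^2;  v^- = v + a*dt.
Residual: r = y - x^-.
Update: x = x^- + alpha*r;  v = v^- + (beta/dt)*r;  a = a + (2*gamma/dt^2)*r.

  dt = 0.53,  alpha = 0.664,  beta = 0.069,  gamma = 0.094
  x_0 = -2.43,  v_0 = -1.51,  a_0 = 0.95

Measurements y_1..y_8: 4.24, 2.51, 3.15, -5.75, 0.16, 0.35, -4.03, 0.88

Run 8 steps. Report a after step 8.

a_post = -5.4007

step 1: x_pred=-3.0969  r=7.3369  x^+=1.7748  v^+=-0.0513  a^+=5.8604
step 2: x_pred=2.5707  r=-0.0607  x^+=2.5304  v^+=3.0468  a^+=5.8198
step 3: x_pred=4.9626  r=-1.8126  x^+=3.7590  v^+=5.8953  a^+=4.6067
step 4: x_pred=7.5305  r=-13.2805  x^+=-1.2877  v^+=6.6078  a^+=-4.2817
step 5: x_pred=1.6131  r=-1.4531  x^+=0.6482  v^+=4.1494  a^+=-5.2542
step 6: x_pred=2.1094  r=-1.7594  x^+=0.9412  v^+=1.1356  a^+=-6.4318
step 7: x_pred=0.6397  r=-4.6697  x^+=-2.4610  v^+=-2.8812  a^+=-9.5571
step 8: x_pred=-5.3303  r=6.2103  x^+=-1.2067  v^+=-7.1379  a^+=-5.4007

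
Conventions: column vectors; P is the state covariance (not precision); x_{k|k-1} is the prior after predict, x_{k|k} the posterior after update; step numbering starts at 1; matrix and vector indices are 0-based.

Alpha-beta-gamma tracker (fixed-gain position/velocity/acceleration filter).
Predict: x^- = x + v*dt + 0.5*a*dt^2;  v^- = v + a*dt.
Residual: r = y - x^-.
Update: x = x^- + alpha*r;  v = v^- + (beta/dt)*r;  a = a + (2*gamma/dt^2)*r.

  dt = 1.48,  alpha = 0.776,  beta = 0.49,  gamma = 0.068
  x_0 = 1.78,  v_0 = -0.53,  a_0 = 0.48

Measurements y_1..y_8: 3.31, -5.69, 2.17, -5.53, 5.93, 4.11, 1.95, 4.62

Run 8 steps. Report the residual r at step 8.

step 1: x_pred=1.5213  r=1.7887  x^+=2.9093  v^+=0.7726  a^+=0.5911
step 2: x_pred=4.7001  r=-10.3901  x^+=-3.3626  v^+=-1.7926  a^+=-0.0541
step 3: x_pred=-6.0749  r=8.2449  x^+=0.3232  v^+=0.8571  a^+=0.4579
step 4: x_pred=2.0931  r=-7.6231  x^+=-3.8224  v^+=-0.9891  a^+=-0.0155
step 5: x_pred=-5.3032  r=11.2332  x^+=3.4138  v^+=2.7071  a^+=0.6820
step 6: x_pred=8.1672  r=-4.0572  x^+=5.0188  v^+=2.3732  a^+=0.4301
step 7: x_pred=9.0022  r=-7.0522  x^+=3.5297  v^+=0.6749  a^+=-0.0078
step 8: x_pred=4.5201  r=0.0999  x^+=4.5976  v^+=0.6965  a^+=-0.0016

resid = 0.0999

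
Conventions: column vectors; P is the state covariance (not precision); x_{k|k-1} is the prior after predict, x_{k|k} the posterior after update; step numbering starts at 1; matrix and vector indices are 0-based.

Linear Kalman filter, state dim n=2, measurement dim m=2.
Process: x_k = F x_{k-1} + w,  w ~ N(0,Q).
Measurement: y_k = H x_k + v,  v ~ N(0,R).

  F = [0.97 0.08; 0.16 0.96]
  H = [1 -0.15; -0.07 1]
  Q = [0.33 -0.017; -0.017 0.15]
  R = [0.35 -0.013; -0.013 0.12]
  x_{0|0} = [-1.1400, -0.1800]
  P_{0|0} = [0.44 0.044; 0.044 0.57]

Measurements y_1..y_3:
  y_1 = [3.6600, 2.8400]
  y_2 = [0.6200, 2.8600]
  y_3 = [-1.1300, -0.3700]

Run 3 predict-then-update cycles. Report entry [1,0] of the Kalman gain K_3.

step 1: x^-=[-1.1202, -0.3552]  P^-=[0.7545 0.1366; 0.1366 0.7001]  S=[1.0792 -0.0328; -0.0328 0.8047]  K=[0.6841 0.1320; 0.0554 0.8604]  nu=[4.7269, 3.1168]  x^+=[2.5249, 2.5885]  P^+=[0.2413 0.0238; 0.0238 0.1042]
step 2: x^-=[2.6562, 2.8889]  P^-=[0.5614 0.0510; 0.0510 0.2595]  S=[0.9020 -0.0397; -0.0397 0.3751]  K=[0.6182 0.0966; 0.0436 0.6869]  nu=[-1.6029, 0.1570]  x^+=[1.6805, 2.9269]  P^+=[0.2179 0.0188; 0.0188 0.0832]
step 3: x^-=[1.8642, 3.0787]  P^-=[0.5385 0.0410; 0.0410 0.2380]  S=[0.8816 -0.0450; -0.0450 0.3549]  K=[0.6083 0.0863; 0.0401 0.6676]  nu=[-2.5324, -3.3182]  x^+=[0.0373, 0.7620]  P^+=[0.2144 0.0175; 0.0175 0.0808]

K[1,0] = 0.0401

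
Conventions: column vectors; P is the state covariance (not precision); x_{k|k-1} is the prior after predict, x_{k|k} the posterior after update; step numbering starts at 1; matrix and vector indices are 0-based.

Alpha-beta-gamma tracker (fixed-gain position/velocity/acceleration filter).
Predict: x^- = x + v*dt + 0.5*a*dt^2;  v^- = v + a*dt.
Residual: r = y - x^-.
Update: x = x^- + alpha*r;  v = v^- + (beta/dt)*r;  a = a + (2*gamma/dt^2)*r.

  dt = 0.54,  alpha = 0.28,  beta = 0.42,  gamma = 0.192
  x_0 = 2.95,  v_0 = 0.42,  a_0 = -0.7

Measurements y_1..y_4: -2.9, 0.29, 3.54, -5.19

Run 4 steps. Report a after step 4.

step 1: x_pred=3.0747  r=-5.9747  x^+=1.4018  v^+=-4.6050  a^+=-8.5680
step 2: x_pred=-2.3341  r=2.6241  x^+=-1.5994  v^+=-7.1908  a^+=-5.1124
step 3: x_pred=-6.2277  r=9.7677  x^+=-3.4928  v^+=-2.3543  a^+=7.7505
step 4: x_pred=-3.6341  r=-1.5559  x^+=-4.0697  v^+=0.6208  a^+=5.7016

a_post = 5.7016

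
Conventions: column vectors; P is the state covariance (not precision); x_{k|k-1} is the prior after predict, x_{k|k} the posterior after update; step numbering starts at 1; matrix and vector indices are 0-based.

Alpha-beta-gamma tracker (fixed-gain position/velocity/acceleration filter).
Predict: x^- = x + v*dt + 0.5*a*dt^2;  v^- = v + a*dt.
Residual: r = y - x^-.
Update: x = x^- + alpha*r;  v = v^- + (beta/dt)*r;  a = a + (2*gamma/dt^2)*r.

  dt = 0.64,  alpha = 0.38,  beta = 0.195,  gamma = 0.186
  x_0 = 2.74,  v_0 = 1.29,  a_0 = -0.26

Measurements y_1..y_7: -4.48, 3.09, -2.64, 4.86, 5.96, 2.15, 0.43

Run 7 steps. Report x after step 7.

step 1: x_pred=3.5124  r=-7.9924  x^+=0.4753  v^+=-1.3116  a^+=-7.5187
step 2: x_pred=-1.9040  r=4.9940  x^+=-0.0063  v^+=-4.6019  a^+=-2.9831
step 3: x_pred=-3.5624  r=0.9224  x^+=-3.2119  v^+=-6.2301  a^+=-2.1454
step 4: x_pred=-7.6385  r=12.4985  x^+=-2.8891  v^+=-3.7950  a^+=9.2058
step 5: x_pred=-3.4325  r=9.3925  x^+=0.1366  v^+=4.9585  a^+=17.7361
step 6: x_pred=6.9425  r=-4.7925  x^+=5.1213  v^+=14.8495  a^+=13.3836
step 7: x_pred=17.3660  r=-16.9360  x^+=10.9303  v^+=18.2548  a^+=-1.9977

x_post = 10.9303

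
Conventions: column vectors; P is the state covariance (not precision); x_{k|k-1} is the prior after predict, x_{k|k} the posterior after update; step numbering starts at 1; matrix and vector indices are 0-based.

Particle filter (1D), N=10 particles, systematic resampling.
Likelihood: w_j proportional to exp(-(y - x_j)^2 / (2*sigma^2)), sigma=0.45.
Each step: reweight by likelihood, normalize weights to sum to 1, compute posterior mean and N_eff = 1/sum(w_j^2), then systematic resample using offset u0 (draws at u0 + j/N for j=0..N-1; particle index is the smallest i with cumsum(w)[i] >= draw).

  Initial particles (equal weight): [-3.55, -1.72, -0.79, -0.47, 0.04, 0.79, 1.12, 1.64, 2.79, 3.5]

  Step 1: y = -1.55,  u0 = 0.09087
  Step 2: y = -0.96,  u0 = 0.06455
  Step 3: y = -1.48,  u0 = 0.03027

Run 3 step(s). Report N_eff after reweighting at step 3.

N_eff = 7.4284

step 1: w=[0.0000, 0.7573, 0.1954, 0.0457, 0.0016, 0.0000, 0.0000, 0.0000, 0.0000, 0.0000]  mean=-1.4785  Neff=1.6292  idx=[1, 1, 1, 1, 1, 1, 1, 2, 2, 3]
step 2: w=[0.0586, 0.0586, 0.0586, 0.0586, 0.0586, 0.0586, 0.0586, 0.2273, 0.2273, 0.1349]  mean=-1.1286  Neff=6.8681  idx=[1, 2, 4, 6, 7, 7, 8, 8, 8, 9]
step 3: w=[0.1703, 0.1703, 0.1703, 0.1703, 0.0606, 0.0606, 0.0606, 0.0606, 0.0606, 0.0158]  mean=-1.4185  Neff=7.4284  idx=[0, 0, 1, 1, 2, 3, 3, 4, 6, 8]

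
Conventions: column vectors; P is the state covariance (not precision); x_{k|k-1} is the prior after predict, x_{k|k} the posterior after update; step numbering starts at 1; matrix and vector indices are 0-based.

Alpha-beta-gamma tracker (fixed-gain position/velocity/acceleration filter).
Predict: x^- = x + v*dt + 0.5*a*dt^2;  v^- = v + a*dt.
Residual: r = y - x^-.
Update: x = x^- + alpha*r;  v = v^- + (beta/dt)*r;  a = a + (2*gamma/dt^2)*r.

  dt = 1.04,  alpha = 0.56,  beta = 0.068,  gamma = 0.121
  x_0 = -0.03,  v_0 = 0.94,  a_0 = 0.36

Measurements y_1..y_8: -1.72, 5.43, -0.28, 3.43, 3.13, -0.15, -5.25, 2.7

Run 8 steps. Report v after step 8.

step 1: x_pred=1.1423  r=-2.8623  x^+=-0.4606  v^+=1.1273  a^+=-0.2804
step 2: x_pred=0.5601  r=4.8699  x^+=3.2872  v^+=1.1540  a^+=0.8092
step 3: x_pred=4.9250  r=-5.2050  x^+=2.0102  v^+=1.6553  a^+=-0.3554
step 4: x_pred=3.5395  r=-0.1095  x^+=3.4782  v^+=1.2785  a^+=-0.3799
step 5: x_pred=4.6023  r=-1.4723  x^+=3.7778  v^+=0.7871  a^+=-0.7093
step 6: x_pred=4.2128  r=-4.3628  x^+=1.7696  v^+=-0.2358  a^+=-1.6855
step 7: x_pred=0.6129  r=-5.8629  x^+=-2.6703  v^+=-2.3721  a^+=-2.9973
step 8: x_pred=-6.7582  r=9.4582  x^+=-1.4616  v^+=-4.8708  a^+=-0.8810

v_post = -4.8708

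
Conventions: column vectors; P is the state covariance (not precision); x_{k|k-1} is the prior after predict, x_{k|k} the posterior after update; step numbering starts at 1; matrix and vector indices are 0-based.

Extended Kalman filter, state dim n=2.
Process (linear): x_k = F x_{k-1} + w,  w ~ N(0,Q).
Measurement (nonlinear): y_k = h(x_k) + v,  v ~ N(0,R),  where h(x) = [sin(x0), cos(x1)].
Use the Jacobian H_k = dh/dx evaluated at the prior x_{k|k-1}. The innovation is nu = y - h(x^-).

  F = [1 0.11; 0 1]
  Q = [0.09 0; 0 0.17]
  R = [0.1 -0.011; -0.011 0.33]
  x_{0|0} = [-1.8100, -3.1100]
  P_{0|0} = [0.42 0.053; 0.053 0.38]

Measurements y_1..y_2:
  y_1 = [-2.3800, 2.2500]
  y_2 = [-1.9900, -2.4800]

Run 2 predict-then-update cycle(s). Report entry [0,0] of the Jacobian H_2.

H_jac[0,0] = 0.6776

step 1: x^-=[-2.1521, -3.1100]  P^-=[0.5263 0.0948; 0.0948 0.5500]  H_jac=[-0.5491 0.0000; 0.0000 0.0316]  S=[0.2587 -0.0126; -0.0126 0.3305]  K=[-1.1188 -0.0337; -0.1990 0.0449]  nu=[-1.5443, 3.2495]  x^+=[-0.5341, -2.6566]  P^+=[0.2031 0.0371; 0.0371 0.5389]
step 2: x^-=[-0.8263, -2.6566]  P^-=[0.3078 0.0964; 0.0964 0.7089]  H_jac=[0.6776 0.0000; 0.0000 0.4662]  S=[0.2413 0.0195; 0.0195 0.4841]  K=[0.8595 0.0583; 0.2164 0.6740]  nu=[-1.2546, -1.5953]  x^+=[-1.9976, -4.0033]  P^+=[0.1259 0.0210; 0.0210 0.4720]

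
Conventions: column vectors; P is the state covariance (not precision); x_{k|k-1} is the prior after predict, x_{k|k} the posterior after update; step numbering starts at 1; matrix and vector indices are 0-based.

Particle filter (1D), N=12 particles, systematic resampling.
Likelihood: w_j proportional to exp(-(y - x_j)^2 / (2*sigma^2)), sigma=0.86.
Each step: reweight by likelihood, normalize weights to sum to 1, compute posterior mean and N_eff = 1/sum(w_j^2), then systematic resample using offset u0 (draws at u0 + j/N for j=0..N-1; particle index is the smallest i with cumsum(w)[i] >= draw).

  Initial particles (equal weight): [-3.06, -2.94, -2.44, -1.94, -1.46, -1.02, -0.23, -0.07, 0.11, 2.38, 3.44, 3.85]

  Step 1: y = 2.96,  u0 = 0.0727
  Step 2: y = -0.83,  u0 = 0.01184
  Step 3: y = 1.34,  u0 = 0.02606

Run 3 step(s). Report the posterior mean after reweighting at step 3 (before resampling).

post_mean = 2.3800

step 1: w=[0.0000, 0.0000, 0.0000, 0.0000, 0.0000, 0.0000, 0.0005, 0.0009, 0.0018, 0.3548, 0.3812, 0.2608]  mean=3.1598  Neff=2.9479  idx=[9, 9, 9, 9, 10, 10, 10, 10, 11, 11, 11, 11]
step 2: w=[0.2487, 0.2487, 0.2487, 0.2487, 0.0012, 0.0012, 0.0012, 0.0012, 0.0001, 0.0001, 0.0001, 0.0001]  mean=2.3855  Neff=4.0408  idx=[0, 0, 0, 1, 1, 1, 2, 2, 2, 3, 3, 3]
step 3: w=[0.0833, 0.0833, 0.0833, 0.0833, 0.0833, 0.0833, 0.0833, 0.0833, 0.0833, 0.0833, 0.0833, 0.0833]  mean=2.3800  Neff=12.0000  idx=[0, 1, 2, 3, 4, 5, 6, 7, 8, 9, 10, 11]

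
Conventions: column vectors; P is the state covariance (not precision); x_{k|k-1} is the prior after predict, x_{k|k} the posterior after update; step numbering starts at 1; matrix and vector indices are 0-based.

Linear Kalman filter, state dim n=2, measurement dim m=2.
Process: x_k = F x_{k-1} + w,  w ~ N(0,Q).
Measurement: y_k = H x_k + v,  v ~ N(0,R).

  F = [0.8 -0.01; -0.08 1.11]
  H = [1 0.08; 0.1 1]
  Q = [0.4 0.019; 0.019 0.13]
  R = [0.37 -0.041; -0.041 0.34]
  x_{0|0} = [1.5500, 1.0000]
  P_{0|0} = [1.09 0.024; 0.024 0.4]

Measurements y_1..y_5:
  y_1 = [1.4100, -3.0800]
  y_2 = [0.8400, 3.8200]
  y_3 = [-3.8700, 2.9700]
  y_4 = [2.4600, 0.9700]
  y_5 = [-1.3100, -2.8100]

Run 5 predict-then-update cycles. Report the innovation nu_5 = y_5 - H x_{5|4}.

innov = [-1.9693, -4.7716]

step 1: x^-=[1.2300, 0.9860]  P^-=[1.0973 -0.0339; -0.0339 0.6256]  S=[1.4658 0.0846; 0.0846 0.9698]  K=[0.7459 0.0131; -0.0261 0.6439]  nu=[0.1011, -4.1890]  x^+=[1.2505, -1.7137]  P^+=[0.2798 -0.0541; -0.0541 0.2254]
step 2: x^-=[1.0175, -2.0023]  P^-=[0.5800 -0.0495; -0.0495 0.4191]  S=[0.9447 0.0006; 0.0006 0.7550]  K=[0.6097 0.0107; -0.0173 0.5486]  nu=[-0.0173, 5.7205]  x^+=[1.0684, 1.1361]  P^+=[0.2287 -0.0442; -0.0442 0.1916]
step 3: x^-=[0.8434, 1.1756]  P^-=[0.5471 -0.0371; -0.0371 0.3754]  S=[0.9136 0.0064; 0.0064 0.7135]  K=[0.5955 0.0194; -0.0113 0.5211]  nu=[-4.8074, 1.7101]  x^+=[-1.9861, 2.1212]  P^+=[0.2227 -0.0401; -0.0401 0.1816]
step 4: x^-=[-1.6101, 2.5134]  P^-=[0.5432 -0.0329; -0.0329 0.3624]  S=[0.9103 0.0091; 0.0091 0.7012]  K=[0.5936 0.0228; -0.0094 0.5122]  nu=[3.8690, -1.3824]  x^+=[0.6552, 1.7688]  P^+=[0.2218 -0.0388; -0.0388 0.1784]
step 5: x^-=[0.5065, 1.9110]  P^-=[0.5426 -0.0316; -0.0316 0.3581]  S=[0.9098 0.0100; 0.0100 0.6972]  K=[0.5933 0.0239; -0.0089 0.5092]  nu=[-1.9693, -4.7716]  x^+=[-0.7762, -0.5014]  P^+=[0.2216 -0.0384; -0.0384 0.1773]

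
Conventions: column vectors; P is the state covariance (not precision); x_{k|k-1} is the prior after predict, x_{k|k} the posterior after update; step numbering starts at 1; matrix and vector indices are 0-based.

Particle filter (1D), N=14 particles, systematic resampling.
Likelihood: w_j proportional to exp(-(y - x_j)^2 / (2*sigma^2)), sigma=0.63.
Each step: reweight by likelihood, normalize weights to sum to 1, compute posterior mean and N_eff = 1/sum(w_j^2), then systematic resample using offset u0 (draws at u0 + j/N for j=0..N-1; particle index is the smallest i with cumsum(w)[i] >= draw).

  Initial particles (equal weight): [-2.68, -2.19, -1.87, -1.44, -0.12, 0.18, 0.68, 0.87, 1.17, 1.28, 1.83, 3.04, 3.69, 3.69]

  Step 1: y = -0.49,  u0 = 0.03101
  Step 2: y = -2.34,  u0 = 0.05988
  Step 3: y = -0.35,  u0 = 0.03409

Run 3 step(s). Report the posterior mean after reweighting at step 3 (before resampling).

post_mean = -1.5241

step 1: w=[0.0011, 0.0121, 0.0417, 0.1474, 0.3866, 0.2609, 0.0819, 0.0447, 0.0143, 0.0089, 0.0005, 0.0000, 0.0000, 0.0000]  mean=-0.1954  Neff=3.9979  idx=[2, 3, 3, 4, 4, 4, 4, 4, 5, 5, 5, 5, 6, 7]
step 2: w=[0.5083, 0.2420, 0.2420, 0.0014, 0.0014, 0.0014, 0.0014, 0.0014, 0.0002, 0.0002, 0.0002, 0.0002, 0.0000, 0.0000]  mean=-1.6482  Neff=2.6629  idx=[0, 0, 0, 0, 0, 0, 0, 1, 1, 1, 2, 2, 2, 2]
step 3: w=[0.0279, 0.0279, 0.0279, 0.0279, 0.0279, 0.0279, 0.0279, 0.1149, 0.1149, 0.1149, 0.1149, 0.1149, 0.1149, 0.1149]  mean=-1.5241  Neff=10.2148  idx=[1, 3, 6, 7, 8, 8, 9, 9, 10, 11, 11, 12, 13, 13]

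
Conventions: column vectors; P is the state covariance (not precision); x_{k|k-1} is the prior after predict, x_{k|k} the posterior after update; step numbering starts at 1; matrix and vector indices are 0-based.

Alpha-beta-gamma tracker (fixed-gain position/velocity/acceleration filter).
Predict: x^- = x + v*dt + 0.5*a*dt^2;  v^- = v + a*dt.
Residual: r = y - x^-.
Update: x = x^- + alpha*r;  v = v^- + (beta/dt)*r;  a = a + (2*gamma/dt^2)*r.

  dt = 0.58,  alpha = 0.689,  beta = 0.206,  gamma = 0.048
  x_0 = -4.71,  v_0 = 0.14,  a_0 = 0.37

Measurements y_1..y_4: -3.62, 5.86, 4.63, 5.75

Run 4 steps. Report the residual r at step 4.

step 1: x_pred=-4.5666  r=0.9466  x^+=-3.9144  v^+=0.6908  a^+=0.6401
step 2: x_pred=-3.4061  r=9.2661  x^+=2.9783  v^+=4.3531  a^+=3.2844
step 3: x_pred=6.0555  r=-1.4255  x^+=5.0733  v^+=5.7518  a^+=2.8776
step 4: x_pred=8.8934  r=-3.1434  x^+=6.7276  v^+=6.3044  a^+=1.9806

resid = -3.1434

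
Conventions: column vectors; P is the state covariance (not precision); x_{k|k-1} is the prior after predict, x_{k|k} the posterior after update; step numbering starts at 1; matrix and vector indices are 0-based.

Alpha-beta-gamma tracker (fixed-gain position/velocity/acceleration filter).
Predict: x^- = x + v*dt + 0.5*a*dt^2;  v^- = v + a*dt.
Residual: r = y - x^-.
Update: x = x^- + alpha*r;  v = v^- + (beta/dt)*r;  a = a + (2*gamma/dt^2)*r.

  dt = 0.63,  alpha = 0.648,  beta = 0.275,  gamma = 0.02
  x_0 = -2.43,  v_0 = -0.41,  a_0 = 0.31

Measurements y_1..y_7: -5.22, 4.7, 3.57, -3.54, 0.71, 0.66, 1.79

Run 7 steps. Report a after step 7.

a_post = 0.2132

step 1: x_pred=-2.6268  r=-2.5932  x^+=-4.3072  v^+=-1.3467  a^+=0.0487
step 2: x_pred=-5.1459  r=9.8459  x^+=1.2342  v^+=2.9818  a^+=1.0409
step 3: x_pred=3.3194  r=0.2506  x^+=3.4818  v^+=3.7470  a^+=1.0662
step 4: x_pred=6.0540  r=-9.5940  x^+=-0.1629  v^+=0.2309  a^+=0.0993
step 5: x_pred=0.0022  r=0.7078  x^+=0.4609  v^+=0.6024  a^+=0.1706
step 6: x_pred=0.8742  r=-0.2142  x^+=0.7354  v^+=0.6164  a^+=0.1490
step 7: x_pred=1.1533  r=0.6367  x^+=1.5659  v^+=0.9882  a^+=0.2132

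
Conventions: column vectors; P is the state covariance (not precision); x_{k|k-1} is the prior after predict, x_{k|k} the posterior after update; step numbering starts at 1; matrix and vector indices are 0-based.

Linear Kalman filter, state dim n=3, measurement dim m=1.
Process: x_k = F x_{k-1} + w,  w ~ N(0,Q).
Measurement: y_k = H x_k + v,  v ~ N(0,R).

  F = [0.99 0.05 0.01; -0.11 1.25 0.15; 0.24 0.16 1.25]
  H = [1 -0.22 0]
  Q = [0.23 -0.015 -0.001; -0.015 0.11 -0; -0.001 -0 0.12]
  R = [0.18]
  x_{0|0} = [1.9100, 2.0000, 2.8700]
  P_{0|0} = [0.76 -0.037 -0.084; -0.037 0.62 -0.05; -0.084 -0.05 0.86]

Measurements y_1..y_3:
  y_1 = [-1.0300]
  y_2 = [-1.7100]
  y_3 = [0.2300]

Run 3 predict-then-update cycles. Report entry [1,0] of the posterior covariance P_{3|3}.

step 1: x^-=[2.0196, 2.7204, 4.3659]  P^-=[0.9711 -0.1167 0.0816; -0.1167 1.1015 0.1839; 0.0816 0.1839 1.4502]  S=[1.2558]  K=[0.7938; -0.2859; 0.0328]  nu=[-2.4511]  x^+=[0.0740, 3.4211, 4.2856]  P^+=[0.1799 0.1683 0.0490; 0.1683 0.9989 0.1957; 0.0490 0.1957 1.4488]
step 2: x^-=[0.2872, 4.9111, 5.9221]  P^-=[0.4268 0.2485 0.1698; 0.2485 1.7310 0.8197; 0.1698 0.8197 2.5403]  S=[0.5812]  K=[0.6402; -0.2277; -0.0182]  nu=[-0.9167]  x^+=[-0.2997, 5.1199, 5.9388]  P^+=[0.1885 0.3332 0.1765; 0.3332 1.7008 0.8173; 0.1765 0.8173 2.5401]
step 3: x^-=[0.0186, 7.3236, 8.1707]  P^-=[0.4566 0.5275 0.4172; 0.5275 3.0360 2.1843; 0.4172 2.1843 4.6017]  S=[0.5515]  K=[0.6176; -0.2547; -0.1149]  nu=[1.8226]  x^+=[1.1442, 6.8593, 7.9614]  P^+=[0.2463 0.6142 0.4563; 0.6142 3.0003 2.1682; 0.4563 2.1682 4.5944]

P_post[1,0] = 0.6142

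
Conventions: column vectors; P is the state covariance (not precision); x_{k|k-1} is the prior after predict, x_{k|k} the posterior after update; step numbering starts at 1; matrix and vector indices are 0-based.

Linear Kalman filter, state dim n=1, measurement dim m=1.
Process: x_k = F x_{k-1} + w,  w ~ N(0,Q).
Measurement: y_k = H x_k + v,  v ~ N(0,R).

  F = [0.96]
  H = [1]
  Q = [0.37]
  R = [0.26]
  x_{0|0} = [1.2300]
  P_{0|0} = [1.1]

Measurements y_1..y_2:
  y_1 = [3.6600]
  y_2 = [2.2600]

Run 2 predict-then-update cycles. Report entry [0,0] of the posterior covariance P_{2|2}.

step 1: x^-=[1.1808]  P^-=[1.3838]  S=[1.6438]  K=[0.8418]  nu=[2.4792]  x^+=[3.2679]  P^+=[0.2189]
step 2: x^-=[3.1371]  P^-=[0.5717]  S=[0.8317]  K=[0.6874]  nu=[-0.8771]  x^+=[2.5342]  P^+=[0.1787]

P_post[0,0] = 0.1787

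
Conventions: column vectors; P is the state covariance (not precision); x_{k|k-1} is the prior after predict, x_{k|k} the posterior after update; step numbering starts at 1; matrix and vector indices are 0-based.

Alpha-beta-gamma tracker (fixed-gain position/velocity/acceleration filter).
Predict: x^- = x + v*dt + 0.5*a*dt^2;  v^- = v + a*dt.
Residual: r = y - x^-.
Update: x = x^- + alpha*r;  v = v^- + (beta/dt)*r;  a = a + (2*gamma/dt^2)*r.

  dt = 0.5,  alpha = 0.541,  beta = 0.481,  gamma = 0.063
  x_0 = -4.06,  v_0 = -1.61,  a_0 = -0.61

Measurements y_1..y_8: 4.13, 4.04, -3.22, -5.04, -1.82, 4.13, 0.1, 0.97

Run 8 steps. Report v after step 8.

step 1: x_pred=-4.9412  r=9.0712  x^+=-0.0337  v^+=6.8115  a^+=3.9619
step 2: x_pred=3.8673  r=0.1727  x^+=3.9607  v^+=8.9586  a^+=4.0489
step 3: x_pred=8.9462  r=-12.1662  x^+=2.3643  v^+=-0.7207  a^+=-2.0828
step 4: x_pred=1.7435  r=-6.7835  x^+=-1.9264  v^+=-8.2879  a^+=-5.5017
step 5: x_pred=-6.7580  r=4.9380  x^+=-4.0866  v^+=-6.2884  a^+=-3.0129
step 6: x_pred=-7.6074  r=11.7374  x^+=-1.2575  v^+=3.4965  a^+=2.9027
step 7: x_pred=0.8536  r=-0.7536  x^+=0.4459  v^+=4.2228  a^+=2.5229
step 8: x_pred=2.8727  r=-1.9027  x^+=1.8433  v^+=3.6539  a^+=1.5639

v_post = 3.6539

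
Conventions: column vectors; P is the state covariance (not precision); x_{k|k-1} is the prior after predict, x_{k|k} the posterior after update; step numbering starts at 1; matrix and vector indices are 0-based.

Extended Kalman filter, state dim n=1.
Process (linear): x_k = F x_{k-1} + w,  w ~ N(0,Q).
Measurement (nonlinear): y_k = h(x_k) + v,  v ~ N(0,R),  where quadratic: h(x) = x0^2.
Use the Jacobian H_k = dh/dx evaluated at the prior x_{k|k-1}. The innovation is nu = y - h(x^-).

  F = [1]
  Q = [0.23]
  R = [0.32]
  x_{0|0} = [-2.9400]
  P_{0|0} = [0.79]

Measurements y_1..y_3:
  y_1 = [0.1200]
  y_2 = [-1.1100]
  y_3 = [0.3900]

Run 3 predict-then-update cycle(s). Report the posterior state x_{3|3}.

step 1: x^-=[-2.9400]  P^-=[1.0200]  H_jac=[-5.8800]  S=[35.5859]  K=[-0.1685]  nu=[-8.5236]  x^+=[-1.5034]  P^+=[0.0092]
step 2: x^-=[-1.5034]  P^-=[0.2392]  H_jac=[-3.0069]  S=[2.4824]  K=[-0.2897]  nu=[-3.3703]  x^+=[-0.5271]  P^+=[0.0308]
step 3: x^-=[-0.5271]  P^-=[0.2608]  H_jac=[-1.0541]  S=[0.6098]  K=[-0.4509]  nu=[0.1122]  x^+=[-0.5776]  P^+=[0.1369]

x_post = [-0.5776]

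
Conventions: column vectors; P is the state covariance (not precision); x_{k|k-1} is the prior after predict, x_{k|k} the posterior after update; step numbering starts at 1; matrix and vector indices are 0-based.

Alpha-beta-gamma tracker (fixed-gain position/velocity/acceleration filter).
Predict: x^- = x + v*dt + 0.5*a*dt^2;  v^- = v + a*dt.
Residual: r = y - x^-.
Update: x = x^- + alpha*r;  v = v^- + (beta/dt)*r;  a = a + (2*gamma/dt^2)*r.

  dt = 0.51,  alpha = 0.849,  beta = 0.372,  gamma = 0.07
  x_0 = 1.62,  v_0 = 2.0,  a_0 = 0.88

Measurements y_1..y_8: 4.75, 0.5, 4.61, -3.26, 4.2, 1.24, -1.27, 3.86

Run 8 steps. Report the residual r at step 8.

resid = 6.4112

step 1: x_pred=2.7544  r=1.9956  x^+=4.4487  v^+=3.9044  a^+=1.9541
step 2: x_pred=6.6940  r=-6.1940  x^+=1.4353  v^+=0.3830  a^+=-1.3799
step 3: x_pred=1.4512  r=3.1588  x^+=4.1330  v^+=1.9833  a^+=0.3204
step 4: x_pred=5.1862  r=-8.4462  x^+=-1.9846  v^+=-4.0140  a^+=-4.2258
step 5: x_pred=-4.5813  r=8.7813  x^+=2.8740  v^+=0.2360  a^+=0.5008
step 6: x_pred=3.0595  r=-1.8195  x^+=1.5147  v^+=-0.8357  a^+=-0.4786
step 7: x_pred=1.0263  r=-2.2963  x^+=-0.9233  v^+=-2.7547  a^+=-1.7146
step 8: x_pred=-2.5512  r=6.4112  x^+=2.8919  v^+=1.0472  a^+=1.7363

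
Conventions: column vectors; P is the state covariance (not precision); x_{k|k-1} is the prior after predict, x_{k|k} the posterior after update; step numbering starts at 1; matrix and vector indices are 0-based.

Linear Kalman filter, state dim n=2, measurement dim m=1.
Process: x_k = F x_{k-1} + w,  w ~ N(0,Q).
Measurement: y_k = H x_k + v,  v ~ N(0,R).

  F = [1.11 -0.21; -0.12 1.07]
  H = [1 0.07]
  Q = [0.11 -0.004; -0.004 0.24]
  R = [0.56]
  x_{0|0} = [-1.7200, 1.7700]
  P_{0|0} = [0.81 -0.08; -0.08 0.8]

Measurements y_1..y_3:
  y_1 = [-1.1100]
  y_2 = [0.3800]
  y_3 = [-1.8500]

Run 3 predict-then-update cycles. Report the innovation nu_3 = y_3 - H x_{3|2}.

step 1: x^-=[-2.2809, 2.1003]  P^-=[1.1806 -0.3887; -0.3887 1.1881]  S=[1.6920]  K=[0.6817; -0.1806]  nu=[1.0239]  x^+=[-1.5830, 1.9154]  P^+=[0.3944 -0.1804; -0.1804 1.1330]
step 2: x^-=[-2.1593, 2.2395]  P^-=[0.7300 -0.5299; -0.5299 1.5891]  S=[1.2236]  K=[0.5663; -0.3422]  nu=[2.3826]  x^+=[-0.8101, 1.4241]  P^+=[0.3376 -0.2928; -0.2928 1.4459]
step 3: x^-=[-1.1983, 1.6211]  P^-=[0.7263 -0.7290; -0.7290 1.9754]  S=[1.1939]  K=[0.5656; -0.4948]  nu=[-0.7652]  x^+=[-1.6311, 1.9997]  P^+=[0.3444 -0.3949; -0.3949 1.6831]

innov = [-0.7652]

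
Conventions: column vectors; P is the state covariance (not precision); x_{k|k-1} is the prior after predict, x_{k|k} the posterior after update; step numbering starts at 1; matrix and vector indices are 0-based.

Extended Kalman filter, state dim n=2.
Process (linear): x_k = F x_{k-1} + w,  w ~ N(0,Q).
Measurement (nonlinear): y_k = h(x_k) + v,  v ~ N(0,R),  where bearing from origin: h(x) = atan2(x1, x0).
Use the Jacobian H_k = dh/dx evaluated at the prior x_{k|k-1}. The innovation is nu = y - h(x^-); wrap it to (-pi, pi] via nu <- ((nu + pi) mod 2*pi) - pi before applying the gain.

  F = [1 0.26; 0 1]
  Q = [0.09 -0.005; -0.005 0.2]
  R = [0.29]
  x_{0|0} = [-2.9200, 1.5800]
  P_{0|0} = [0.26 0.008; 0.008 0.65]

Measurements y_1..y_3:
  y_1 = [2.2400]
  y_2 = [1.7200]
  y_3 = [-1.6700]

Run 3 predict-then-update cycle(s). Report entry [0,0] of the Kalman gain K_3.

K[0,0] = -0.6375

step 1: x^-=[-2.5092, 1.5800]  P^-=[0.3981 0.1720; 0.1720 0.8500]  H_jac=[-0.1797 -0.2854]  S=[0.3897]  K=[-0.3095; -0.7017]  nu=[-0.3396]  x^+=[-2.4041, 1.8183]  P^+=[0.3608 0.0874; 0.0874 0.6581]
step 2: x^-=[-1.9313, 1.8183]  P^-=[0.5407 0.2535; 0.2535 0.8581]  H_jac=[-0.2584 -0.2745]  S=[0.4267]  K=[-0.4905; -0.7055]  nu=[-0.6663]  x^+=[-1.6045, 2.2884]  P^+=[0.4380 0.1058; 0.1058 0.6457]
step 3: x^-=[-1.0095, 2.2884]  P^-=[0.6267 0.2687; 0.2687 0.8457]  H_jac=[-0.3658 -0.1614]  S=[0.4276]  K=[-0.6375; -0.5490]  nu=[2.6269]  x^+=[-2.6842, 0.8461]  P^+=[0.4529 0.1190; 0.1190 0.7168]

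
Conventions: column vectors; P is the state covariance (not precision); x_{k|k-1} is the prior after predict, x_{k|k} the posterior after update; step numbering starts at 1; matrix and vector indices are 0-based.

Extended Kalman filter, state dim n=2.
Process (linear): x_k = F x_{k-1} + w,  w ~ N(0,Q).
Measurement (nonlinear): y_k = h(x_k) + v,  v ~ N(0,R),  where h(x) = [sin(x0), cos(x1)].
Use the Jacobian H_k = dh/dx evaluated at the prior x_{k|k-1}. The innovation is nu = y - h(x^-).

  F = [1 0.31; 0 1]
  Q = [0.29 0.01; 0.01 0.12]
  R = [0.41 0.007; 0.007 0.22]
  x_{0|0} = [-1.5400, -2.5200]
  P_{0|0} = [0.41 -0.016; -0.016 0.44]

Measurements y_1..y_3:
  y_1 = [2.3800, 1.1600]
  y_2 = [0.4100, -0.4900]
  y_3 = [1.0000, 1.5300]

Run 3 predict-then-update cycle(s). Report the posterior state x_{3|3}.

x_post = [-4.7460, -0.7946]

step 1: x^-=[-2.3212, -2.5200]  P^-=[0.7324 0.1304; 0.1304 0.5600]  H_jac=[-0.6819 0.0000; 0.0000 0.5823]  S=[0.7506 -0.0448; -0.0448 0.4099]  K=[-0.6586 0.1133; -0.0715 0.7878]  nu=[3.1114, 1.9730]  x^+=[-4.1469, -1.1882]  P^+=[0.3948 0.0349; 0.0349 0.2968]
step 2: x^-=[-4.5153, -1.1882]  P^-=[0.7350 0.1369; 0.1369 0.4168]  H_jac=[-0.1958 0.0000; 0.0000 0.9277]  S=[0.4382 -0.0179; -0.0179 0.5787]  K=[-0.3199 0.2096; -0.0340 0.6671]  nu=[-0.5706, -0.8634]  x^+=[-4.5136, -1.7447]  P^+=[0.6623 0.0473; 0.0473 0.1579]
step 3: x^-=[-5.0545, -1.7447]  P^-=[0.9968 0.1062; 0.1062 0.2779]  H_jac=[0.3355 0.0000; 0.0000 0.9849]  S=[0.5222 0.0421; 0.0421 0.4896]  K=[0.6275 0.1598; 0.0233 0.5571]  nu=[0.0579, 1.7030]  x^+=[-4.7460, -0.7946]  P^+=[0.7703 0.0401; 0.0401 0.1246]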